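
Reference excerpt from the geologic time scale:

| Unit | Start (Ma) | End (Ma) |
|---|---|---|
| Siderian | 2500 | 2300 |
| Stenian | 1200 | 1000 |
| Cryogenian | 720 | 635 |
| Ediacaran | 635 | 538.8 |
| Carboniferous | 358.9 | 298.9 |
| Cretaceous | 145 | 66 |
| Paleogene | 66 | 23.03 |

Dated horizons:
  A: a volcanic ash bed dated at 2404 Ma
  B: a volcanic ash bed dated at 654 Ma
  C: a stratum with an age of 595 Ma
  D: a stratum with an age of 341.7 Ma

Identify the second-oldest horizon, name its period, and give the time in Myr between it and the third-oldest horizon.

B, in the Cryogenian; 59 million years to C

Sorted oldest-first by Ma: A (2404), B (654), C (595), D (341.7).
The second oldest is B at 654 Ma, which lies in 720–635 Ma: the Cryogenian.
The third oldest is C at 595 Ma; separation = |654 − 595| = 59 Myr.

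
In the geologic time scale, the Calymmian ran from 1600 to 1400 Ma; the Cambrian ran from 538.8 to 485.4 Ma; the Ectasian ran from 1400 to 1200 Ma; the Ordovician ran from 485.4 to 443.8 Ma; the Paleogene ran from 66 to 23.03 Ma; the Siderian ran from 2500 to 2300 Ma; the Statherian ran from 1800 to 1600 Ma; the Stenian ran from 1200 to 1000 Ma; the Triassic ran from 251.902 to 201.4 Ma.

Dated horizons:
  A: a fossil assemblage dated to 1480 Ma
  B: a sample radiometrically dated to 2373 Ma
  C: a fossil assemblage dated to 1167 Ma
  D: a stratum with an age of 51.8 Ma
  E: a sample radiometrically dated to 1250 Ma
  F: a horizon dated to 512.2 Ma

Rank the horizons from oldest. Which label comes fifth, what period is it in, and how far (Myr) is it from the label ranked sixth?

F, in the Cambrian; 460.4 million years to D

Sorted oldest-first by Ma: B (2373), A (1480), E (1250), C (1167), F (512.2), D (51.8).
The fifth oldest is F at 512.2 Ma, which lies in 538.8–485.4 Ma: the Cambrian.
The sixth oldest is D at 51.8 Ma; separation = |512.2 − 51.8| = 460.4 Myr.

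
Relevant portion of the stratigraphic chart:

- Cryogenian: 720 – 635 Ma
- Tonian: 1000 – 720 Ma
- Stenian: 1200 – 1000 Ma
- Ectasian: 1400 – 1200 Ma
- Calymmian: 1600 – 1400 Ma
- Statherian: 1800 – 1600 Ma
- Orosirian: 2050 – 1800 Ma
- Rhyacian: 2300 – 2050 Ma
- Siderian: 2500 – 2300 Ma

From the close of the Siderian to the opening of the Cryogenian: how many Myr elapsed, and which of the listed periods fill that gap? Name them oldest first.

1580 million years; Rhyacian, Orosirian, Statherian, Calymmian, Ectasian, Stenian, Tonian

The Siderian closes at 2300 Ma and the Cryogenian opens at 720 Ma, so the interval is 2300 − 720 = 1580 Myr.
A period fits inside if it starts at or after 2300 Ma and ends at or before 720 Ma; oldest first that gives Rhyacian, Orosirian, Statherian, Calymmian, Ectasian, Stenian, Tonian.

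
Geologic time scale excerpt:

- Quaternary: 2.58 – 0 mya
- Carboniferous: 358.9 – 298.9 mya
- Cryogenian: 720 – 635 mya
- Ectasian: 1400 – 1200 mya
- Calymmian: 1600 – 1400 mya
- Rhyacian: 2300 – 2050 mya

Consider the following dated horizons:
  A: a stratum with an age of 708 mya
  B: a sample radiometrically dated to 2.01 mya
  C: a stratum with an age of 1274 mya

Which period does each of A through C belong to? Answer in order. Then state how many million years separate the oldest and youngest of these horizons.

A — Cryogenian; B — Quaternary; C — Ectasian; span 1271.99 million years

Match each age against the start–end ranges in the excerpt: A = 708 Ma → Cryogenian (720–635); B = 2.01 Ma → Quaternary (2.58–0); C = 1274 Ma → Ectasian (1400–1200).
The largest age is 1274 Ma and the smallest is 2.01 Ma; their difference is 1271.99 Myr.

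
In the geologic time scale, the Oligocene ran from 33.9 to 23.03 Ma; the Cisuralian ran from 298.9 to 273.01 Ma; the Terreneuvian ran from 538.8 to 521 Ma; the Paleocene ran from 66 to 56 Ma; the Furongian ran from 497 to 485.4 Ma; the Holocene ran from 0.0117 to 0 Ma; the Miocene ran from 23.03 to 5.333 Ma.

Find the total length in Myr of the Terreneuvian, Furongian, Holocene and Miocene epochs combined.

47.1087 million years

Each duration: Terreneuvian = 17.8; Furongian = 11.6; Holocene = 0.0117; Miocene = 17.697.
Sum: 17.8 + 11.6 + 0.0117 + 17.697 = 47.1087 Myr.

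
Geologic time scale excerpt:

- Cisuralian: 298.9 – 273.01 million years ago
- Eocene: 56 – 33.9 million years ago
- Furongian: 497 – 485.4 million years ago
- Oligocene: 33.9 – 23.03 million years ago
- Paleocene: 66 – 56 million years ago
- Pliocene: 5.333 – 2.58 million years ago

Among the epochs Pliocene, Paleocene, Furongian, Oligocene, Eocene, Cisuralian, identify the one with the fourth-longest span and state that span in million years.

Start − end for each: Pliocene 5.333 − 2.58 = 2.753; Paleocene 66 − 56 = 10; Furongian 497 − 485.4 = 11.6; Oligocene 33.9 − 23.03 = 10.87; Eocene 56 − 33.9 = 22.1; Cisuralian 298.9 − 273.01 = 25.89.
Ranking these from longest: Cisuralian > Eocene > Furongian > Oligocene > Paleocene > Pliocene.
Position 4 in that ranking is Oligocene, which lasted 10.87 Myr.

Oligocene, 10.87 million years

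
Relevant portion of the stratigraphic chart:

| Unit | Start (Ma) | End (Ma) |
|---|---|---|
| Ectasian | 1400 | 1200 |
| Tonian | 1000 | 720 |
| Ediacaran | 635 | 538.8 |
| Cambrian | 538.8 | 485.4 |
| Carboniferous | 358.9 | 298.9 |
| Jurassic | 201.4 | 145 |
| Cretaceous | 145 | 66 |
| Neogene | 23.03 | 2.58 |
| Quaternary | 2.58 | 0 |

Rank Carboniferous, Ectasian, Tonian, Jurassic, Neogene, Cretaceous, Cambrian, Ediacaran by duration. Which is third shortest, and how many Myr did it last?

Jurassic, 56.4 million years

Start − end for each: Carboniferous 358.9 − 298.9 = 60; Ectasian 1400 − 1200 = 200; Tonian 1000 − 720 = 280; Jurassic 201.4 − 145 = 56.4; Neogene 23.03 − 2.58 = 20.45; Cretaceous 145 − 66 = 79; Cambrian 538.8 − 485.4 = 53.4; Ediacaran 635 − 538.8 = 96.2.
Ranking these from shortest: Neogene < Cambrian < Jurassic < Carboniferous < Cretaceous < Ediacaran < Ectasian < Tonian.
Position 3 in that ranking is Jurassic, which lasted 56.4 Myr.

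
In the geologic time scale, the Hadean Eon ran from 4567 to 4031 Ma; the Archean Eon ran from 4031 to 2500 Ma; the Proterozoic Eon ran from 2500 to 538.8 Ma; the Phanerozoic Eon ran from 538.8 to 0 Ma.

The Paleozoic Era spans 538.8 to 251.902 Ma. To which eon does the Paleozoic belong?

The Paleozoic (538.8–251.902 Ma) lies entirely within 538.8–0 Ma, the Phanerozoic Eon.

Phanerozoic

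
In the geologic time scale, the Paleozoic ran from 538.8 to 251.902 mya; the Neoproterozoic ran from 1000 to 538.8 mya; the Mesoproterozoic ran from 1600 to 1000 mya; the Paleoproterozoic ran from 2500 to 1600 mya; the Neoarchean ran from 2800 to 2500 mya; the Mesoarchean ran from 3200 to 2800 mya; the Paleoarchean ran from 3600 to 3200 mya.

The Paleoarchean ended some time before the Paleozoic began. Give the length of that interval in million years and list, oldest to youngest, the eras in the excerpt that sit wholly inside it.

2661.2 million years; Mesoarchean, Neoarchean, Paleoproterozoic, Mesoproterozoic, Neoproterozoic

End of Paleoarchean = 3200 Ma; start of Paleozoic = 538.8 Ma.
Gap = 3200 − 538.8 = 2661.2 Myr.
Eras wholly inside 3200–538.8 Ma: Mesoarchean (3200–2800), Neoarchean (2800–2500), Paleoproterozoic (2500–1600), Mesoproterozoic (1600–1000), Neoproterozoic (1000–538.8).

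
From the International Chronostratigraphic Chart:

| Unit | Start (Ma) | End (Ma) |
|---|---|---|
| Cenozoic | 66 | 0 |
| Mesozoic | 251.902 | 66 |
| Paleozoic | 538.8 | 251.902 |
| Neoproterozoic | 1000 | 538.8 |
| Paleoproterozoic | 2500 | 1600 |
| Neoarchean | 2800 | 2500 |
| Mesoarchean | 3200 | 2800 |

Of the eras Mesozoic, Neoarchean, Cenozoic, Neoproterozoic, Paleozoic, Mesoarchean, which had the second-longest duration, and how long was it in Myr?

Durations: Mesozoic 185.902; Neoarchean 300; Cenozoic 66; Neoproterozoic 461.2; Paleozoic 286.898; Mesoarchean 400 Myr.
Sorted longest-first: Neoproterozoic (461.2), Mesoarchean (400), Neoarchean (300), Paleozoic (286.898), Mesozoic (185.902), Cenozoic (66).
The second longest is Mesoarchean at 400 Myr.

Mesoarchean, 400 million years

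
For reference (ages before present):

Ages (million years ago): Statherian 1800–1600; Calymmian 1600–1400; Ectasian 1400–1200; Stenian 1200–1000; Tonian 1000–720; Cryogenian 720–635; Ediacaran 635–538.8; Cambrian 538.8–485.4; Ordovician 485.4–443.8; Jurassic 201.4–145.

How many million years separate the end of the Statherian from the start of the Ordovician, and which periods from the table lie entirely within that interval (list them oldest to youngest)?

1114.6 million years; Calymmian, Ectasian, Stenian, Tonian, Cryogenian, Ediacaran, Cambrian

The Statherian closes at 1600 Ma and the Ordovician opens at 485.4 Ma, so the interval is 1600 − 485.4 = 1114.6 Myr.
A period fits inside if it starts at or after 1600 Ma and ends at or before 485.4 Ma; oldest first that gives Calymmian, Ectasian, Stenian, Tonian, Cryogenian, Ediacaran, Cambrian.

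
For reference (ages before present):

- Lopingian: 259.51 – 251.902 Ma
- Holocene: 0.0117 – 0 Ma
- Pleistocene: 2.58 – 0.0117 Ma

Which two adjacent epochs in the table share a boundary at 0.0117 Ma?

The Pleistocene ends at 0.0117 Ma and the Holocene begins at 0.0117 Ma, so they share that boundary.

Pleistocene and Holocene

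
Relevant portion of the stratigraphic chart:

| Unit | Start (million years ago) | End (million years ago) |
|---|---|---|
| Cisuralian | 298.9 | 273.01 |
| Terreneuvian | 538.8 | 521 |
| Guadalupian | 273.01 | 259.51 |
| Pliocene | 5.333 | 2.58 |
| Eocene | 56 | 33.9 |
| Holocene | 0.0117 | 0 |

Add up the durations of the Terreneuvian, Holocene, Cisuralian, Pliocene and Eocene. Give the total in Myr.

Duration is start − end for each: (538.8 − 521) + (0.0117 − 0) + (298.9 − 273.01) + (5.333 − 2.58) + (56 − 33.9).
That is 17.8 + 0.0117 + 25.89 + 2.753 + 22.1, which totals 68.5547 million years.

68.5547 million years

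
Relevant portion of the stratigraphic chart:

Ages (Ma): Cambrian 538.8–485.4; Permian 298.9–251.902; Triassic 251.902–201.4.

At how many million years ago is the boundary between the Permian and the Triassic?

The Permian ends and the Triassic begins at 251.902 Ma.

251.902 Ma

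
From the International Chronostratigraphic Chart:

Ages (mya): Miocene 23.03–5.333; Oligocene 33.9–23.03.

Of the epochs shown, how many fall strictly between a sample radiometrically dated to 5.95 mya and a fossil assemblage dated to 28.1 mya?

The older date is 28.1 Ma and the younger is 5.95 Ma.
No epoch both begins after 28.1 Ma and ends before 5.95 Ma, so the count is 0.

0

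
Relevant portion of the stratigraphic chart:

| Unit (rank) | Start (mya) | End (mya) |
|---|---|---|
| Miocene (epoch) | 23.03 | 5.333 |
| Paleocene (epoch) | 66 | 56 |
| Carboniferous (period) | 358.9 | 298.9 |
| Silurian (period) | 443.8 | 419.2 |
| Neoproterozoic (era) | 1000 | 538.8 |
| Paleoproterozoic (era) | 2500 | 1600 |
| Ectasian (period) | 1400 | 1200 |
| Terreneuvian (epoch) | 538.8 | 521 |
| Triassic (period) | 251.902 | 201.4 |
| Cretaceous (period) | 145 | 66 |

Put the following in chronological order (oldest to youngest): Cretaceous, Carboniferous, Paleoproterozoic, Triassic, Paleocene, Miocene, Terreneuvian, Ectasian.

Read off each span (Ma): Cretaceous 145–66; Carboniferous 358.9–298.9; Paleoproterozoic 2500–1600; Triassic 251.902–201.4; Paleocene 66–56; Miocene 23.03–5.333; Terreneuvian 538.8–521; Ectasian 1400–1200.
Larger Ma is older, so oldest→youngest is Paleoproterozoic, Ectasian, Terreneuvian, Carboniferous, Triassic, Cretaceous, Paleocene, Miocene.

Paleoproterozoic, Ectasian, Terreneuvian, Carboniferous, Triassic, Cretaceous, Paleocene, Miocene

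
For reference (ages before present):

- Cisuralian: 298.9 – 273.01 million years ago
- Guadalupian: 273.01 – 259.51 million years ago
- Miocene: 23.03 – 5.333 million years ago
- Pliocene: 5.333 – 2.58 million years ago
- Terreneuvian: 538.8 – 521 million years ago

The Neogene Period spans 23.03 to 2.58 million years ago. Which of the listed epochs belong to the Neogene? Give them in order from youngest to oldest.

Pliocene, Miocene

Epochs with both bounds inside 23.03–2.58 Ma: Pliocene (5.333–2.58), Miocene (23.03–5.333).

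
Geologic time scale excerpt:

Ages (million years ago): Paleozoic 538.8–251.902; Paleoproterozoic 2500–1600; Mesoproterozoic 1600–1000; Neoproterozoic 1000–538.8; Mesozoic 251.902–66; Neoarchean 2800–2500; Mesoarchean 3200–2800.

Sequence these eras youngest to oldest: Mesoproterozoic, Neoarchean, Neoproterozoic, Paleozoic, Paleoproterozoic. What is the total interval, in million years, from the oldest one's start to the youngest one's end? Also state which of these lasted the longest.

Paleozoic, Neoproterozoic, Mesoproterozoic, Paleoproterozoic, Neoarchean; total span 2548.098 Myr; longest is Paleoproterozoic

From the excerpt: Mesoproterozoic 1600–1000; Neoarchean 2800–2500; Neoproterozoic 1000–538.8; Paleozoic 538.8–251.902; Paleoproterozoic 2500–1600 (Ma).
Larger Ma is earlier, so the oldest is Neoarchean and the youngest is Paleozoic; youngest to oldest: Paleozoic, Neoproterozoic, Mesoproterozoic, Paleoproterozoic, Neoarchean.
Oldest start 2800 minus youngest end 251.902 gives 2548.098 Myr overall.
Individual lengths (start − end): Paleozoic 286.898; Mesoproterozoic 600; Neoproterozoic 461.2; Neoarchean 300; Paleoproterozoic 900. The largest is Paleoproterozoic at 900 Myr.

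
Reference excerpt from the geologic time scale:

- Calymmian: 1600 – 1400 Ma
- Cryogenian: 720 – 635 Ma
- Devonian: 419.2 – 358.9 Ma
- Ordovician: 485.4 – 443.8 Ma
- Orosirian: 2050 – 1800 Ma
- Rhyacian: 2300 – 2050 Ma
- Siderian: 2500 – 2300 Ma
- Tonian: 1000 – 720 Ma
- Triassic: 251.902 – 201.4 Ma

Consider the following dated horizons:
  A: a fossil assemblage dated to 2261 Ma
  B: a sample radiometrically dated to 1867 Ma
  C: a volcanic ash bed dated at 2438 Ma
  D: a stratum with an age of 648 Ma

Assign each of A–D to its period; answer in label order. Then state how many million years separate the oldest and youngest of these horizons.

A: 2261 Ma lies in 2300–2050 Ma, so Rhyacian.
B: 1867 Ma lies in 2050–1800 Ma, so Orosirian.
C: 2438 Ma lies in 2500–2300 Ma, so Siderian.
D: 648 Ma lies in 720–635 Ma, so Cryogenian.
Oldest = 2438 Ma, youngest = 648 Ma → span 1790 Myr.

A — Rhyacian; B — Orosirian; C — Siderian; D — Cryogenian; span 1790 million years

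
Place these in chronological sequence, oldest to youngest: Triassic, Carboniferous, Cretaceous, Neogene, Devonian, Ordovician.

Ordovician → Devonian → Carboniferous → Triassic → Cretaceous → Neogene

Group by era (each group listed oldest first) — Paleozoic: Ordovician, Devonian, Carboniferous; Mesozoic: Triassic, Cretaceous; Cenozoic: Neogene. The eras run Paleozoic → Mesozoic → Cenozoic. Concatenating the groups in that era order gives oldest to youngest directly.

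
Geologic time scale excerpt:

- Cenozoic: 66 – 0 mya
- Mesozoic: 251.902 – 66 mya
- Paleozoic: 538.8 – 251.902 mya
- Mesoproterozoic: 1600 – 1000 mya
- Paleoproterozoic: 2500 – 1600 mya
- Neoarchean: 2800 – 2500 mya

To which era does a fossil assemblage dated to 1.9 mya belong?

Cenozoic

1.9 Ma lies between 66 and 0 Ma, so it falls in the Cenozoic.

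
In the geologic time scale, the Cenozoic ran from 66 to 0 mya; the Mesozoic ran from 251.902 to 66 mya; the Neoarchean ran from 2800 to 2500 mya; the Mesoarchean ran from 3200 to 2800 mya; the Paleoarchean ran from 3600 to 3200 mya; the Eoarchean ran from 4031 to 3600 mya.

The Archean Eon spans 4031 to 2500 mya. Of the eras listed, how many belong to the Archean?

4

Eras inside 4031–2500 Ma: Eoarchean, Paleoarchean, Mesoarchean, Neoarchean — 4 in total.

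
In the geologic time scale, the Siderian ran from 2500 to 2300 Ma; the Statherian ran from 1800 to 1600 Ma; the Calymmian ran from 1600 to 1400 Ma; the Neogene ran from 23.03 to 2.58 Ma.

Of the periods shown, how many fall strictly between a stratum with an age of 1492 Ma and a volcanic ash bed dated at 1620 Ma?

0

Checking each listed span, none has both start < 1620 Ma and end > 1492 Ma — every period straddles one of the two dates or lies outside them — so the count is 0.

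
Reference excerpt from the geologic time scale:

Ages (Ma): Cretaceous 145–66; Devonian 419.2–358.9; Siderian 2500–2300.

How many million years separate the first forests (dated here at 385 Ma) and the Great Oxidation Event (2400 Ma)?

2400 − 385 = 2015 million years.

2015 million years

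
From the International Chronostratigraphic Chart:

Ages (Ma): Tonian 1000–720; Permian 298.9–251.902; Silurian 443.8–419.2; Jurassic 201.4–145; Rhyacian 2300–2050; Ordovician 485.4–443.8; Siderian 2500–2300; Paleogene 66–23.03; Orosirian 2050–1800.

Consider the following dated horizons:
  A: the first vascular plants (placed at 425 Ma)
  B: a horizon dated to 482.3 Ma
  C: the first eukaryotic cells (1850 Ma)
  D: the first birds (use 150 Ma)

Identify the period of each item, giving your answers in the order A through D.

A — Silurian; B — Ordovician; C — Orosirian; D — Jurassic

Match each age against the start–end ranges in the excerpt: A = 425 Ma → Silurian (443.8–419.2); B = 482.3 Ma → Ordovician (485.4–443.8); C = 1850 Ma → Orosirian (2050–1800); D = 150 Ma → Jurassic (201.4–145).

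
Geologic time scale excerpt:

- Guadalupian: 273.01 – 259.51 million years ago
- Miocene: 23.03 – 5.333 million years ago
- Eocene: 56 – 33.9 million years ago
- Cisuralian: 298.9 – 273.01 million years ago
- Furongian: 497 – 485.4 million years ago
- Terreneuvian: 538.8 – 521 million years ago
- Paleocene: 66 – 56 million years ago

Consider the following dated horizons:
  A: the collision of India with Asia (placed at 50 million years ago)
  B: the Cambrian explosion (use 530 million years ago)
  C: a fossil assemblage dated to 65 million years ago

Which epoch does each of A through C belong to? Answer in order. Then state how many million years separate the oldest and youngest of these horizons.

A: 50 Ma lies in 56–33.9 Ma, so Eocene.
B: 530 Ma lies in 538.8–521 Ma, so Terreneuvian.
C: 65 Ma lies in 66–56 Ma, so Paleocene.
Oldest = 530 Ma, youngest = 50 Ma → span 480 Myr.

A — Eocene; B — Terreneuvian; C — Paleocene; span 480 million years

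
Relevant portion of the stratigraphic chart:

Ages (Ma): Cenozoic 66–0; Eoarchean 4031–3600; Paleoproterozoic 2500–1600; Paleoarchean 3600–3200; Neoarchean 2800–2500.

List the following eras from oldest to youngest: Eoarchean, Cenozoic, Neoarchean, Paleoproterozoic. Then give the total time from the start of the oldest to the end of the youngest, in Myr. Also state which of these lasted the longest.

Eoarchean, Neoarchean, Paleoproterozoic, Cenozoic; total span 4031 Myr; longest is Paleoproterozoic

Start ages (Ma): Eoarchean 4031, Neoarchean 2800, Paleoproterozoic 2500, Cenozoic 66.
Ordered oldest to youngest: Eoarchean, Neoarchean, Paleoproterozoic, Cenozoic.
Span = 4031 − 0 = 4031 Myr.
Durations: Cenozoic 66, Eoarchean 431, Neoarchean 300, Paleoproterozoic 900 → longest is Paleoproterozoic (900 Myr).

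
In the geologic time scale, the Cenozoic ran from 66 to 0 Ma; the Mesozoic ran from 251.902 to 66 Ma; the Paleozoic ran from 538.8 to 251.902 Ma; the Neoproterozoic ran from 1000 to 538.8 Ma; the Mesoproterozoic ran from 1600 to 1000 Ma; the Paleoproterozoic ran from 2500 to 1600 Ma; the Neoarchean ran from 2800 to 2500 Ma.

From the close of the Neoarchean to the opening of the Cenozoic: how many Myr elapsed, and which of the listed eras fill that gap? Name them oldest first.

2434 million years; Paleoproterozoic, Mesoproterozoic, Neoproterozoic, Paleozoic, Mesozoic

End of Neoarchean = 2500 Ma; start of Cenozoic = 66 Ma.
Gap = 2500 − 66 = 2434 Myr.
Eras wholly inside 2500–66 Ma: Paleoproterozoic (2500–1600), Mesoproterozoic (1600–1000), Neoproterozoic (1000–538.8), Paleozoic (538.8–251.902), Mesozoic (251.902–66).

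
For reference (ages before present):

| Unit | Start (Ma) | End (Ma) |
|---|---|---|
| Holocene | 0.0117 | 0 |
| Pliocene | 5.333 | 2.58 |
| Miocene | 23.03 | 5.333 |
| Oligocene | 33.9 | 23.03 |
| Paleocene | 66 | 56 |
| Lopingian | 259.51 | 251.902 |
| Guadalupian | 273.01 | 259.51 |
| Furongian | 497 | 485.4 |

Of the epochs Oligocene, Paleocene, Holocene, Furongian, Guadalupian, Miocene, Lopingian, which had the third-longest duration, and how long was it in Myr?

Start − end for each: Oligocene 33.9 − 23.03 = 10.87; Paleocene 66 − 56 = 10; Holocene 0.0117 − 0 = 0.0117; Furongian 497 − 485.4 = 11.6; Guadalupian 273.01 − 259.51 = 13.5; Miocene 23.03 − 5.333 = 17.697; Lopingian 259.51 − 251.902 = 7.608.
Ranking these from longest: Miocene > Guadalupian > Furongian > Oligocene > Paleocene > Lopingian > Holocene.
Position 3 in that ranking is Furongian, which lasted 11.6 Myr.

Furongian, 11.6 million years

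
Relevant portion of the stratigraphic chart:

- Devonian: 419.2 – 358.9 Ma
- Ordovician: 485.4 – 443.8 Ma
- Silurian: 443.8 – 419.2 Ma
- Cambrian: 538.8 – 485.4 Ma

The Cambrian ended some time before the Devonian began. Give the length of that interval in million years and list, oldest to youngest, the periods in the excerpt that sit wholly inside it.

The Cambrian closes at 485.4 Ma and the Devonian opens at 419.2 Ma, so the interval is 485.4 − 419.2 = 66.2 Myr.
A period fits inside if it starts at or after 485.4 Ma and ends at or before 419.2 Ma; oldest first that gives Ordovician, Silurian.

66.2 million years; Ordovician, Silurian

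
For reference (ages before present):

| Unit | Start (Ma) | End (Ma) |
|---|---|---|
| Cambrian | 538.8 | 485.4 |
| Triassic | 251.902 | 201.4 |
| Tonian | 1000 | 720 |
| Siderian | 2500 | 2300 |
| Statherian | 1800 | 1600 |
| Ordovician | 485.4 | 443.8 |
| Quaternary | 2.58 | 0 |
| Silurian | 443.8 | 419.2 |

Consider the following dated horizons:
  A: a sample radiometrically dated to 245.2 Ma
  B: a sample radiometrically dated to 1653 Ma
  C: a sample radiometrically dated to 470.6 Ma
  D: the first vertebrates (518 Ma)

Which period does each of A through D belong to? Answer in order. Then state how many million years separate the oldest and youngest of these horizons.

A — Triassic; B — Statherian; C — Ordovician; D — Cambrian; span 1407.8 million years

A: 245.2 Ma lies in 251.902–201.4 Ma, so Triassic.
B: 1653 Ma lies in 1800–1600 Ma, so Statherian.
C: 470.6 Ma lies in 485.4–443.8 Ma, so Ordovician.
D: 518 Ma lies in 538.8–485.4 Ma, so Cambrian.
Oldest = 1653 Ma, youngest = 245.2 Ma → span 1407.8 Myr.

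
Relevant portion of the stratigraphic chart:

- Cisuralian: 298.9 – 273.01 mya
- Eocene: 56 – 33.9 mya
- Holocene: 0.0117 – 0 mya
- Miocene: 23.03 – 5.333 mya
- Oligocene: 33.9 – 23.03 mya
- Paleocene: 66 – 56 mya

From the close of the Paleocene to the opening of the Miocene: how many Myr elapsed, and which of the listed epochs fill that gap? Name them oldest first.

32.97 million years; Eocene, Oligocene

The Paleocene closes at 56 Ma and the Miocene opens at 23.03 Ma, so the interval is 56 − 23.03 = 32.97 Myr.
An epoch fits inside if it starts at or after 56 Ma and ends at or before 23.03 Ma; oldest first that gives Eocene, Oligocene.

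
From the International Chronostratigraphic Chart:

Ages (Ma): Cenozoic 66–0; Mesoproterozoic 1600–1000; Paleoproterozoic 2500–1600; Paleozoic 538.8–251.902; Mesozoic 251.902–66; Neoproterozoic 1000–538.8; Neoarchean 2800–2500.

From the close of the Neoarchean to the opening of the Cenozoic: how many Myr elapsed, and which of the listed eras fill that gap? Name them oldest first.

2434 million years; Paleoproterozoic, Mesoproterozoic, Neoproterozoic, Paleozoic, Mesozoic

End of Neoarchean = 2500 Ma; start of Cenozoic = 66 Ma.
Gap = 2500 − 66 = 2434 Myr.
Eras wholly inside 2500–66 Ma: Paleoproterozoic (2500–1600), Mesoproterozoic (1600–1000), Neoproterozoic (1000–538.8), Paleozoic (538.8–251.902), Mesozoic (251.902–66).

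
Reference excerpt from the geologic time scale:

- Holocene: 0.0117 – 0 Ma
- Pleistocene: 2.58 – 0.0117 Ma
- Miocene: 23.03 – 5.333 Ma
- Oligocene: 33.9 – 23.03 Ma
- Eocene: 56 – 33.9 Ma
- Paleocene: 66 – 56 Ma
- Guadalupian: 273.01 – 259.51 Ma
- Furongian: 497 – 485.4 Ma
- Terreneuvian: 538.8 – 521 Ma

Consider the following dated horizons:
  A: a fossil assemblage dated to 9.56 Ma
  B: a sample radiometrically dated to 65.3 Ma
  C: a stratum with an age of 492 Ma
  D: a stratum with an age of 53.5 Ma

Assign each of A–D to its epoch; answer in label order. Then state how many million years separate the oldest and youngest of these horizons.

A: 9.56 Ma lies in 23.03–5.333 Ma, so Miocene.
B: 65.3 Ma lies in 66–56 Ma, so Paleocene.
C: 492 Ma lies in 497–485.4 Ma, so Furongian.
D: 53.5 Ma lies in 56–33.9 Ma, so Eocene.
Oldest = 492 Ma, youngest = 9.56 Ma → span 482.44 Myr.

A — Miocene; B — Paleocene; C — Furongian; D — Eocene; span 482.44 million years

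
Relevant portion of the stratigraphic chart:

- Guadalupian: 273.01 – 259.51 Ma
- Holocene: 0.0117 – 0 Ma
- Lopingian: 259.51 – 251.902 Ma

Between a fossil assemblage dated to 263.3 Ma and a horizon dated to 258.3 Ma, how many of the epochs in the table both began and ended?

0

The older date is 263.3 Ma and the younger is 258.3 Ma.
No epoch both begins after 263.3 Ma and ends before 258.3 Ma, so the count is 0.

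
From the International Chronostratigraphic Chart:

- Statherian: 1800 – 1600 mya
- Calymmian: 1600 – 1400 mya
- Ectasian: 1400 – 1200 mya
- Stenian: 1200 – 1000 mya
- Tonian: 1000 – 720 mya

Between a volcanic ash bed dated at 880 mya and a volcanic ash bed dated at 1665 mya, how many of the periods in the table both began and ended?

3

1665 Ma sits inside the Statherian (1800–1600) and 880 Ma inside the Tonian (1000–720); neither of those is wholly between the two dates.
The listed periods lying completely between them are Calymmian, Ectasian, Stenian — 3 in all.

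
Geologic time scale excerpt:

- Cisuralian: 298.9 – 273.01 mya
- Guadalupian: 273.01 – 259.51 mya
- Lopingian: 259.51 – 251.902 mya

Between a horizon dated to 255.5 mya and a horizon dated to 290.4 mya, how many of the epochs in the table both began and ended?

1

290.4 Ma sits inside the Cisuralian (298.9–273.01) and 255.5 Ma inside the Lopingian (259.51–251.902); neither of those is wholly between the two dates.
The listed epochs lying completely between them are Guadalupian — 1 in all.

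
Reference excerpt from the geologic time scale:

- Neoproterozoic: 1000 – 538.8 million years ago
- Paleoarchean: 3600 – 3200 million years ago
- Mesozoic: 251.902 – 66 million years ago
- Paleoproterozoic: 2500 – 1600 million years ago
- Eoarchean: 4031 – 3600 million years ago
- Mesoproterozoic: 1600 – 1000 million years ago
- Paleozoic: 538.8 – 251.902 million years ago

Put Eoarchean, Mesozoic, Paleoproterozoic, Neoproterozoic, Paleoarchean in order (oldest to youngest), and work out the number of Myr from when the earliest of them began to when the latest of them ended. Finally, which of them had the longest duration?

Eoarchean, Paleoarchean, Paleoproterozoic, Neoproterozoic, Mesozoic; total span 3965 Myr; longest is Paleoproterozoic

Start ages (Ma): Eoarchean 4031, Paleoarchean 3600, Paleoproterozoic 2500, Neoproterozoic 1000, Mesozoic 251.902.
Ordered oldest to youngest: Eoarchean, Paleoarchean, Paleoproterozoic, Neoproterozoic, Mesozoic.
Span = 4031 − 66 = 3965 Myr.
Durations: Eoarchean 431, Paleoproterozoic 900, Neoproterozoic 461.2, Mesozoic 185.902, Paleoarchean 400 → longest is Paleoproterozoic (900 Myr).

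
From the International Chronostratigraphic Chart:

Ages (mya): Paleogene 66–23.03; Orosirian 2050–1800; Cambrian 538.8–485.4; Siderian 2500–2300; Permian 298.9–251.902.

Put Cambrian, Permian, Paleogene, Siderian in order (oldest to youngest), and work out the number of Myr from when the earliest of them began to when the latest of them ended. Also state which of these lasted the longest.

Siderian, Cambrian, Permian, Paleogene; total span 2476.97 Myr; longest is Siderian

From the excerpt: Cambrian 538.8–485.4; Permian 298.9–251.902; Paleogene 66–23.03; Siderian 2500–2300 (Ma).
Larger Ma is earlier, so the oldest is Siderian and the youngest is Paleogene; oldest to youngest: Siderian, Cambrian, Permian, Paleogene.
Oldest start 2500 minus youngest end 23.03 gives 2476.97 Myr overall.
Individual lengths (start − end): Siderian 200; Cambrian 53.4; Permian 46.998; Paleogene 42.97. The largest is Siderian at 200 Myr.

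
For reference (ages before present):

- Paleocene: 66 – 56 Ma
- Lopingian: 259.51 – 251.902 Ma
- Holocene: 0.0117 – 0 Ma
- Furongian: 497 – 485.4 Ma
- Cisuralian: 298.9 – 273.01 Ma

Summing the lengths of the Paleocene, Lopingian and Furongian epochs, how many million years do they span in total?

29.208 million years

Each duration: Paleocene = 10; Lopingian = 7.608; Furongian = 11.6.
Sum: 10 + 7.608 + 11.6 = 29.208 Myr.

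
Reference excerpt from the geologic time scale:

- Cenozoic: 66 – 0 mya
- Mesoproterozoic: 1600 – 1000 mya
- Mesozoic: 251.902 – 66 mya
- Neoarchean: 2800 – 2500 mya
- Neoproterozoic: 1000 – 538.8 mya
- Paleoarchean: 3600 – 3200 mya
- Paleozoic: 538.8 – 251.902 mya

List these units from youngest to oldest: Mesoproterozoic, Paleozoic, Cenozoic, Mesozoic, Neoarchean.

Cenozoic, Mesozoic, Paleozoic, Mesoproterozoic, Neoarchean

Read off each span (Ma): Mesoproterozoic 1600–1000; Paleozoic 538.8–251.902; Cenozoic 66–0; Mesozoic 251.902–66; Neoarchean 2800–2500.
Larger Ma is older, so oldest→youngest is Neoarchean, Mesoproterozoic, Paleozoic, Mesozoic, Cenozoic; reverse it for youngest→oldest.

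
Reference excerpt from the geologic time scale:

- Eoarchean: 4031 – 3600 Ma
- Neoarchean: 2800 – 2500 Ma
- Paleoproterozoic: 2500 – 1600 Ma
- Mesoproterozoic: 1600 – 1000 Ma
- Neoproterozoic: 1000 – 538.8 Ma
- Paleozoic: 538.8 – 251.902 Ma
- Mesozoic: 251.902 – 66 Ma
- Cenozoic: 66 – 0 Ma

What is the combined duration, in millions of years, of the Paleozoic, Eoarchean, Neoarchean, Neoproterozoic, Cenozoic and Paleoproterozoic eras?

Duration is start − end for each: (538.8 − 251.902) + (4031 − 3600) + (2800 − 2500) + (1000 − 538.8) + (66 − 0) + (2500 − 1600).
That is 286.898 + 431 + 300 + 461.2 + 66 + 900, which totals 2445.098 million years.

2445.098 million years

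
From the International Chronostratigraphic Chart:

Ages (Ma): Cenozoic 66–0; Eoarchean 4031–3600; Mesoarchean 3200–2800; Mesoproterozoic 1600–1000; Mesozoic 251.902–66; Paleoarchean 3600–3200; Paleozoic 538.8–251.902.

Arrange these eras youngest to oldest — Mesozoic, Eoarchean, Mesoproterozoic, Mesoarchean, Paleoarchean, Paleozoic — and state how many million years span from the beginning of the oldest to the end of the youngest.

Mesozoic, Paleozoic, Mesoproterozoic, Mesoarchean, Paleoarchean, Eoarchean; total span 3965 Myr

From the excerpt: Mesozoic 251.902–66; Eoarchean 4031–3600; Mesoproterozoic 1600–1000; Mesoarchean 3200–2800; Paleoarchean 3600–3200; Paleozoic 538.8–251.902 (Ma).
Larger Ma is earlier, so the oldest is Eoarchean and the youngest is Mesozoic; youngest to oldest: Mesozoic, Paleozoic, Mesoproterozoic, Mesoarchean, Paleoarchean, Eoarchean.
Oldest start 4031 minus youngest end 66 gives 3965 Myr overall.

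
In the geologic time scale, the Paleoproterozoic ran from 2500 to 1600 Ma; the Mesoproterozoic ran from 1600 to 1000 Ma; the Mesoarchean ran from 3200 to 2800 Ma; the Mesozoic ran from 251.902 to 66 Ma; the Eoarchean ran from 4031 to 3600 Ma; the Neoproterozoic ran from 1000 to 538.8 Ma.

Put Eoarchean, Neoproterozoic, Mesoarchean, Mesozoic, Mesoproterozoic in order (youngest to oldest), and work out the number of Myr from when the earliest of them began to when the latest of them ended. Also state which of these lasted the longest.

From the excerpt: Eoarchean 4031–3600; Neoproterozoic 1000–538.8; Mesoarchean 3200–2800; Mesozoic 251.902–66; Mesoproterozoic 1600–1000 (Ma).
Larger Ma is earlier, so the oldest is Eoarchean and the youngest is Mesozoic; youngest to oldest: Mesozoic, Neoproterozoic, Mesoproterozoic, Mesoarchean, Eoarchean.
Oldest start 4031 minus youngest end 66 gives 3965 Myr overall.
Individual lengths (start − end): Mesoproterozoic 600; Neoproterozoic 461.2; Eoarchean 431; Mesoarchean 400; Mesozoic 185.902. The largest is Mesoproterozoic at 600 Myr.

Mesozoic, Neoproterozoic, Mesoproterozoic, Mesoarchean, Eoarchean; total span 3965 Myr; longest is Mesoproterozoic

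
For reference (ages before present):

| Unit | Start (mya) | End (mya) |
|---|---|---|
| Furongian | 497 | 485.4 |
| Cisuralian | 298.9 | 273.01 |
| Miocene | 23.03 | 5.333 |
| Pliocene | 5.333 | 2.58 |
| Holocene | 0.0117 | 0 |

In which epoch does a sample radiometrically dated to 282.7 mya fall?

282.7 Ma lies between 298.9 and 273.01 Ma, so it falls in the Cisuralian.

Cisuralian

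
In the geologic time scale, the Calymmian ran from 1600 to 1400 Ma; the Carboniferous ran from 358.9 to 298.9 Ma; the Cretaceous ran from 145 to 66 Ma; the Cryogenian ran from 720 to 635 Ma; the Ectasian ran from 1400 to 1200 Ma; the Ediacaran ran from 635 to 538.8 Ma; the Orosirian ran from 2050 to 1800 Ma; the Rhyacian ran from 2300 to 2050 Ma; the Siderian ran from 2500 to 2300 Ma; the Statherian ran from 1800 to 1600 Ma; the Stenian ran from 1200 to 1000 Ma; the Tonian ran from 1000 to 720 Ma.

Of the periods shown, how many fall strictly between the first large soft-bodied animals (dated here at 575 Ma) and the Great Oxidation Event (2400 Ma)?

8

2400 Ma sits inside the Siderian (2500–2300) and 575 Ma inside the Ediacaran (635–538.8); neither of those is wholly between the two dates.
The listed periods lying completely between them are Rhyacian, Orosirian, Statherian, Calymmian, Ectasian, Stenian, Tonian, Cryogenian — 8 in all.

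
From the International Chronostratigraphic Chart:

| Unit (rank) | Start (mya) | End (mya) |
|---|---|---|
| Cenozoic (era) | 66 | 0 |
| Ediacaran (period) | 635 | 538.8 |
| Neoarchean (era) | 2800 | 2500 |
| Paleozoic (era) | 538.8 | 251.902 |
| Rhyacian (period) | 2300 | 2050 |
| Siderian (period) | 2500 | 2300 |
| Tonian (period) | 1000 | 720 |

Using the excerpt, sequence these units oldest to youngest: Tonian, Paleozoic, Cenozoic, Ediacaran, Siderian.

The oldest of these is Siderian (starts 2500 Ma) and the youngest is Cenozoic (ends 0 Ma).
In between, by decreasing start age: Tonian (1000), Ediacaran (635), Paleozoic (538.8).

Siderian, Tonian, Ediacaran, Paleozoic, Cenozoic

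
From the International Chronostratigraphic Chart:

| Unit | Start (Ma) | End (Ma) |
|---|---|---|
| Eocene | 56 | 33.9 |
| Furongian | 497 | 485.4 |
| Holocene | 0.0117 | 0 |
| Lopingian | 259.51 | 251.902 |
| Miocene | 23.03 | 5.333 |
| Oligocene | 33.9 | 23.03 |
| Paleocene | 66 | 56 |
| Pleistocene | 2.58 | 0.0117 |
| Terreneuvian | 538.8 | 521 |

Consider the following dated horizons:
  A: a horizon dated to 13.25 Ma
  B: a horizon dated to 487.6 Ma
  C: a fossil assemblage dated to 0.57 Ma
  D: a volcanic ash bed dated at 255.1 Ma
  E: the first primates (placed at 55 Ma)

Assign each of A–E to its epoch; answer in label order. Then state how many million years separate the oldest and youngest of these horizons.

A — Miocene; B — Furongian; C — Pleistocene; D — Lopingian; E — Eocene; span 487.03 million years

A: 13.25 Ma lies in 23.03–5.333 Ma, so Miocene.
B: 487.6 Ma lies in 497–485.4 Ma, so Furongian.
C: 0.57 Ma lies in 2.58–0.0117 Ma, so Pleistocene.
D: 255.1 Ma lies in 259.51–251.902 Ma, so Lopingian.
E: 55 Ma lies in 56–33.9 Ma, so Eocene.
Oldest = 487.6 Ma, youngest = 0.57 Ma → span 487.03 Myr.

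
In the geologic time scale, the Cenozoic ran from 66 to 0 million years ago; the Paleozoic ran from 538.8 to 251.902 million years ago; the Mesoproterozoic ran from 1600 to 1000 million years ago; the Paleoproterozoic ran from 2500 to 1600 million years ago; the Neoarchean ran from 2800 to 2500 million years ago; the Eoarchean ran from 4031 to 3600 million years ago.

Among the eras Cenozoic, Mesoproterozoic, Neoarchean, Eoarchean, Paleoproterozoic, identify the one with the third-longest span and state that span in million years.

Eoarchean, 431 million years

Start − end for each: Cenozoic 66 − 0 = 66; Mesoproterozoic 1600 − 1000 = 600; Neoarchean 2800 − 2500 = 300; Eoarchean 4031 − 3600 = 431; Paleoproterozoic 2500 − 1600 = 900.
Ranking these from longest: Paleoproterozoic > Mesoproterozoic > Eoarchean > Neoarchean > Cenozoic.
Position 3 in that ranking is Eoarchean, which lasted 431 Myr.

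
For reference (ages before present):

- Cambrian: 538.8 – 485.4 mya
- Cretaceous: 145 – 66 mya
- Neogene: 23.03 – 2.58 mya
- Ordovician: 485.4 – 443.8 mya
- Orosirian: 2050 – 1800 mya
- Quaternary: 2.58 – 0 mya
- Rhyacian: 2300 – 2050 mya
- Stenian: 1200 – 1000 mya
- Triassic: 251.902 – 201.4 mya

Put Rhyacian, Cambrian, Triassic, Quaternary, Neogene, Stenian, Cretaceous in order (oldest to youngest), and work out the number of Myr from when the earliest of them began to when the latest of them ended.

From the excerpt: Rhyacian 2300–2050; Cambrian 538.8–485.4; Triassic 251.902–201.4; Quaternary 2.58–0; Neogene 23.03–2.58; Stenian 1200–1000; Cretaceous 145–66 (Ma).
Larger Ma is earlier, so the oldest is Rhyacian and the youngest is Quaternary; oldest to youngest: Rhyacian, Stenian, Cambrian, Triassic, Cretaceous, Neogene, Quaternary.
Oldest start 2300 minus youngest end 0 gives 2300 Myr overall.

Rhyacian, Stenian, Cambrian, Triassic, Cretaceous, Neogene, Quaternary; total span 2300 Myr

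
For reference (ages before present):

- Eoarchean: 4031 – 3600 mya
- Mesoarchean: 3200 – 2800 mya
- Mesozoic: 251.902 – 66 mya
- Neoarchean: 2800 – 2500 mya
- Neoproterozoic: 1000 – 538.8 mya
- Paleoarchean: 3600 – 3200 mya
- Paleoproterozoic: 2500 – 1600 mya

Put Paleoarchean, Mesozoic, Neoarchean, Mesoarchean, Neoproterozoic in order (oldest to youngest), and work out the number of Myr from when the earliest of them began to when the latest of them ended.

Paleoarchean, Mesoarchean, Neoarchean, Neoproterozoic, Mesozoic; total span 3534 Myr

Start ages (Ma): Paleoarchean 3600, Mesoarchean 3200, Neoarchean 2800, Neoproterozoic 1000, Mesozoic 251.902.
Ordered oldest to youngest: Paleoarchean, Mesoarchean, Neoarchean, Neoproterozoic, Mesozoic.
Span = 3600 − 66 = 3534 Myr.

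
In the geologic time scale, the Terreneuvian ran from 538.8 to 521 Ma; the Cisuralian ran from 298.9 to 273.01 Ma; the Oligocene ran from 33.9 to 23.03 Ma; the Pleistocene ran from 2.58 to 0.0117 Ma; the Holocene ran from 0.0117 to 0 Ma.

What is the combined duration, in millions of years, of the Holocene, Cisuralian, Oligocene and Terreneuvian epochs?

Duration is start − end for each: (0.0117 − 0) + (298.9 − 273.01) + (33.9 − 23.03) + (538.8 − 521).
That is 0.0117 + 25.89 + 10.87 + 17.8, which totals 54.5717 million years.

54.5717 million years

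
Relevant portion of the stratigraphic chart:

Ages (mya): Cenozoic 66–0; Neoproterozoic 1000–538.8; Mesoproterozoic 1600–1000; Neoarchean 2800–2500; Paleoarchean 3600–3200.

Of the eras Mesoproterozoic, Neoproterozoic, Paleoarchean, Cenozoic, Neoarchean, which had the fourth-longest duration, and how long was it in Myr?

Neoarchean, 300 million years

Durations: Mesoproterozoic 600; Neoproterozoic 461.2; Paleoarchean 400; Cenozoic 66; Neoarchean 300 Myr.
Sorted longest-first: Mesoproterozoic (600), Neoproterozoic (461.2), Paleoarchean (400), Neoarchean (300), Cenozoic (66).
The fourth longest is Neoarchean at 300 Myr.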